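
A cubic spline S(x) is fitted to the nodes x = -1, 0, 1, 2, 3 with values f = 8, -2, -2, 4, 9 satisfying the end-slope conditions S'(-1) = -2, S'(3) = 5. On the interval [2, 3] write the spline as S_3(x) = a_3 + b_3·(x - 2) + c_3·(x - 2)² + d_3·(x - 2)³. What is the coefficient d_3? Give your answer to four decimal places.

With m_i denoting the second derivative at x_i, h_i = 1, 1, 1, 1, and Δ_i = (y_(i+1) − y_i)/h_i = -10, 0, 6, 5:
  1·m_0 + 4·m_1 + 1·m_2 = 6(Δ_1 - Δ_0) = 60
  1·m_1 + 4·m_2 + 1·m_3 = 6(Δ_2 - Δ_1) = 36
  1·m_2 + 4·m_3 + 1·m_4 = 6(Δ_3 - Δ_2) = -6
Clamped end conditions give two more equations: 2h_0·m_0 + h_0·m_1 = 6(Δ_0 - S'(-1)) = -48 and h_3·m_3 + 2h_3·m_4 = 6(S'(3) - Δ_3) = 0.
Hence m_0 = -248/7, m_1 = 160/7, m_2 = 4, m_3 = -20/7, m_4 = 10/7.
On [2, 3], with S_3(x) = a_3 + b_3·(x - 2) + c_3·(x - 2)² + d_3·(x - 2)³: c_3 = m_3/2 = -10/7, d_3 = (m_4 - m_3)/(6h_3) = 5/7, b_3 = Δ_3 - h_3(2m_3 + m_4)/6 = 40/7.

0.7143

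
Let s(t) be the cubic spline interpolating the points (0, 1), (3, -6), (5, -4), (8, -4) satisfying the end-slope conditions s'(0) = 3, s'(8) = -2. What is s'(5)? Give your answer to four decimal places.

With m_i denoting the second derivative at x_i, h_i = 3, 2, 3, and Δ_i = (y_(i+1) − y_i)/h_i = -7/3, 1, 0:
  3·m_0 + 10·m_1 + 2·m_2 = 6(Δ_1 - Δ_0) = 20
  2·m_1 + 10·m_2 + 3·m_3 = 6(Δ_2 - Δ_1) = -6
Clamped end conditions give two more equations: 2h_0·m_0 + h_0·m_1 = 6(Δ_0 - s'(0)) = -32 and h_2·m_2 + 2h_2·m_3 = 6(s'(8) - Δ_2) = -12.
Forward elimination and back-substitution give m_0 = -2068/273, m_1 = 408/91, m_2 = -96/91, m_3 = -134/91.
On [5, 8], s'(t) = b_2 + 2c_2·(t - 5) + 3d_2·(t - 5)² with b_2 = Δ_2 - h_2(2m_2 + m_3)/6 = 163/91, c_2 = m_2/2 = -48/91, d_2 = (m_3 - m_2)/(6h_2) = -19/819. So s'(5) = 163/91.

1.7912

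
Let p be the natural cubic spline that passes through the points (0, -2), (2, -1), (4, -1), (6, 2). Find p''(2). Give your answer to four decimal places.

Put m_i = p'' at the i-th knot. Here h = (2, 2, 2) and Δ = (1/2, 0, 3/2), so the interior equations h_(i-1)·m_(i-1) + 2(h_(i-1)+h_i)·m_i + h_i·m_(i+1) = 6(Δ_i − Δ_(i-1)) read
  2·m_0 + 8·m_1 + 2·m_2 = 6(Δ_1 - Δ_0) = -3
  2·m_1 + 8·m_2 + 2·m_3 = 6(Δ_2 - Δ_1) = 9
Natural end conditions: m_0 = m_3 = 0.
Hence m_0 = 0, m_1 = -7/10, m_2 = 13/10, m_3 = 0.

-0.7000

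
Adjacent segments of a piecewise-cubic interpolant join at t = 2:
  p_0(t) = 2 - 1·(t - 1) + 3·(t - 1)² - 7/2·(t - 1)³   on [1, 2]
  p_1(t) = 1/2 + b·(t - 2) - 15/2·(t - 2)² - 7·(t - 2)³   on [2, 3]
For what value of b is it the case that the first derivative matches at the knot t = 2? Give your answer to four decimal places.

-5.5000

p_0'(t) = -1 + 6·(t - 1) - 21/2·(t - 1)², so p_0'(2) = -11/2. On the right, p_1'(2) = b, so b = -11/2.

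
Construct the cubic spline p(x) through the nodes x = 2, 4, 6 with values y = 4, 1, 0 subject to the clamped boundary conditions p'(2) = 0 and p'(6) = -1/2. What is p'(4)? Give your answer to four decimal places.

-1.3750

With m_i denoting the second derivative at x_i, h_i = 2, 2, and Δ_i = (y_(i+1) − y_i)/h_i = -3/2, -1/2:
  2·m_0 + 8·m_1 + 2·m_2 = 6(Δ_1 - Δ_0) = 6
Clamped end conditions give two more equations: 2h_0·m_0 + h_0·m_1 = 6(Δ_0 - p'(2)) = -9 and h_1·m_1 + 2h_1·m_2 = 6(p'(6) - Δ_1) = 0.
Forward elimination and back-substitution give m_0 = -25/8, m_1 = 7/4, m_2 = -7/8.
On [4, 6], p'(x) = b_1 + 2c_1·(x - 4) + 3d_1·(x - 4)² with b_1 = Δ_1 - h_1(2m_1 + m_2)/6 = -11/8, c_1 = m_1/2 = 7/8, d_1 = (m_2 - m_1)/(6h_1) = -7/32. So p'(4) = -11/8.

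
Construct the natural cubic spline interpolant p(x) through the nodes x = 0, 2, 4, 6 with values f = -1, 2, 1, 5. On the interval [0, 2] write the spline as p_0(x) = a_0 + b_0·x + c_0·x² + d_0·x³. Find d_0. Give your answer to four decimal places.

-0.1750

Write M_i for p''(x_i). With h_i = 2, 2, 2 and divided differences Δ_i = 3/2, -1/2, 2, the continuity of p' gives the tridiagonal system
  2·M_0 + 8·M_1 + 2·M_2 = 6(Δ_1 - Δ_0) = -12
  2·M_1 + 8·M_2 + 2·M_3 = 6(Δ_2 - Δ_1) = 15
Natural end conditions: M_0 = M_3 = 0.
Solving the tridiagonal system: M_0 = 0, M_1 = -21/10, M_2 = 12/5, M_3 = 0.
On [0, 2], with p_0(x) = a_0 + b_0·x + c_0·x² + d_0·x³: c_0 = M_0/2 = 0, d_0 = (M_1 - M_0)/(6h_0) = -7/40, b_0 = Δ_0 - h_0(2M_0 + M_1)/6 = 11/5.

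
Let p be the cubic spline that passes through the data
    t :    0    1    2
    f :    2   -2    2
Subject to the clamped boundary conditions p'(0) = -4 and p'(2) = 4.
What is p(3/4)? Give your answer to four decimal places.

-1.5625

With M_i denoting the second derivative at x_i, h_i = 1, 1, and Δ_i = (y_(i+1) − y_i)/h_i = -4, 4:
  1·M_0 + 4·M_1 + 1·M_2 = 6(Δ_1 - Δ_0) = 48
Clamped end conditions give two more equations: 2h_0·M_0 + h_0·M_1 = 6(Δ_0 - p'(0)) = 0 and h_1·M_1 + 2h_1·M_2 = 6(p'(2) - Δ_1) = 0.
Solving: M_0 = -8, M_1 = 16, M_2 = -8.
On [0, 1], p(t) = 2 - 4·t - 4·t² + 4·t³.
With t = 3/4: p(3/4) = -25/16.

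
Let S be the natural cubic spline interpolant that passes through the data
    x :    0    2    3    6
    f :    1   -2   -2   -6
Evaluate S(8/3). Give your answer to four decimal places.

-2.0092

Put m_i = S'' at the i-th knot. Here h = (2, 1, 3) and Δ = (-3/2, 0, -4/3), so the interior equations h_(i-1)·m_(i-1) + 2(h_(i-1)+h_i)·m_i + h_i·m_(i+1) = 6(Δ_i − Δ_(i-1)) read
  2·m_0 + 6·m_1 + 1·m_2 = 6(Δ_1 - Δ_0) = 9
  1·m_1 + 8·m_2 + 3·m_3 = 6(Δ_2 - Δ_1) = -8
Natural end conditions: m_0 = m_3 = 0.
Forward elimination and back-substitution give m_0 = 0, m_1 = 80/47, m_2 = -57/47, m_3 = 0.
On [2, 3], S(x) = -2 - 103/282·(x - 2) + 40/47·(x - 2)² - 137/282·(x - 2)³.
With (x - 2) = 2/3: S(8/3) = -7649/3807.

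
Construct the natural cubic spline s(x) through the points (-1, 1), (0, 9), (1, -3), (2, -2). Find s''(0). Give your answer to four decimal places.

-37.2000

Write m_i for s''(x_i). With h_i = 1, 1, 1 and divided differences Δ_i = 8, -12, 1, the continuity of s' gives the tridiagonal system
  1·m_0 + 4·m_1 + 1·m_2 = 6(Δ_1 - Δ_0) = -120
  1·m_1 + 4·m_2 + 1·m_3 = 6(Δ_2 - Δ_1) = 78
Natural end conditions: m_0 = m_3 = 0.
Solving the tridiagonal system: m_0 = 0, m_1 = -186/5, m_2 = 144/5, m_3 = 0.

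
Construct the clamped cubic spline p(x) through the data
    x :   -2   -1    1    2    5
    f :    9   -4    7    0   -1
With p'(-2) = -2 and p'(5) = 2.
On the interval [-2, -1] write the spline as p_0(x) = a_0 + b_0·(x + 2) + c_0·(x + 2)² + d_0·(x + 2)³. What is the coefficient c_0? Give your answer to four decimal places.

Let M_i = p''(x_i). Step sizes h_i = 1, 2, 1, 3; slopes of the chords Δ_i = (y_(i+1) - y_i)/h_i = -13, 11/2, -7, -1/3.
  1·M_0 + 6·M_1 + 2·M_2 = 6(Δ_1 - Δ_0) = 111
  2·M_1 + 6·M_2 + 1·M_3 = 6(Δ_2 - Δ_1) = -75
  1·M_2 + 8·M_3 + 3·M_4 = 6(Δ_3 - Δ_2) = 40
Clamped end conditions give two more equations: 2h_0·M_0 + h_0·M_1 = 6(Δ_0 - p'(-2)) = -66 and h_3·M_3 + 2h_3·M_4 = 6(p'(5) - Δ_3) = 14.
Solving: M_0 = -6197/122, M_1 = 2171/61, M_2 = -6313/244, M_3 = 1105/122, M_4 = -1607/732.
On [-2, -1], with p_0(x) = a_0 + b_0·(x + 2) + c_0·(x + 2)² + d_0·(x + 2)³: c_0 = M_0/2 = -6197/244, d_0 = (M_1 - M_0)/(6h_0) = 3513/244, b_0 = Δ_0 - h_0(2M_0 + M_1)/6 = -2.

-25.3975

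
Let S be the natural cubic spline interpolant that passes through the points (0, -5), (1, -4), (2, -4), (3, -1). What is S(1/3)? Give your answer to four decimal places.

-4.5284

Put m_i = S'' at the i-th knot. Here h = (1, 1, 1) and Δ = (1, 0, 3), so the interior equations h_(i-1)·m_(i-1) + 2(h_(i-1)+h_i)·m_i + h_i·m_(i+1) = 6(Δ_i − Δ_(i-1)) read
  1·m_0 + 4·m_1 + 1·m_2 = 6(Δ_1 - Δ_0) = -6
  1·m_1 + 4·m_2 + 1·m_3 = 6(Δ_2 - Δ_1) = 18
Natural end conditions: m_0 = m_3 = 0.
Solving the tridiagonal system: m_0 = 0, m_1 = -14/5, m_2 = 26/5, m_3 = 0.
On [0, 1], S(x) = -5 + 22/15·x + 0·x² - 7/15·x³.
With x = 1/3: S(1/3) = -1834/405.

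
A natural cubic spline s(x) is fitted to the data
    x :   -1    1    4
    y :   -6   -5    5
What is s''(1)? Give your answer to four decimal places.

1.7000

Put M_i = s'' at the i-th knot. Here h = (2, 3) and Δ = (1/2, 10/3), so the interior equations h_(i-1)·M_(i-1) + 2(h_(i-1)+h_i)·M_i + h_i·M_(i+1) = 6(Δ_i − Δ_(i-1)) read
  2·M_0 + 10·M_1 + 3·M_2 = 6(Δ_1 - Δ_0) = 17
Natural end conditions: M_0 = M_2 = 0.
Hence M_0 = 0, M_1 = 17/10, M_2 = 0.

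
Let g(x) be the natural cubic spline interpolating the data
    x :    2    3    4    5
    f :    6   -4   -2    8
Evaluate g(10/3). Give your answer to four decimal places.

-4.7160

With σ_i denoting the second derivative at x_i, h_i = 1, 1, 1, and Δ_i = (y_(i+1) − y_i)/h_i = -10, 2, 10:
  1·σ_0 + 4·σ_1 + 1·σ_2 = 6(Δ_1 - Δ_0) = 72
  1·σ_1 + 4·σ_2 + 1·σ_3 = 6(Δ_2 - Δ_1) = 48
Natural end conditions: σ_0 = σ_3 = 0.
Solving the tridiagonal system: σ_0 = 0, σ_1 = 16, σ_2 = 8, σ_3 = 0.
On [3, 4], g(x) = -4 - 14/3·(x - 3) + 8·(x - 3)² - 4/3·(x - 3)³.
With (x - 3) = 1/3: g(10/3) = -382/81.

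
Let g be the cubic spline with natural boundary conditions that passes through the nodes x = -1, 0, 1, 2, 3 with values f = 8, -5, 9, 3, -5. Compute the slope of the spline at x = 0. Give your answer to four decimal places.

4.2500

Let M_i = g''(x_i). Step sizes h_i = 1, 1, 1, 1; slopes of the chords Δ_i = (y_(i+1) - y_i)/h_i = -13, 14, -6, -8.
  1·M_0 + 4·M_1 + 1·M_2 = 6(Δ_1 - Δ_0) = 162
  1·M_1 + 4·M_2 + 1·M_3 = 6(Δ_2 - Δ_1) = -120
  1·M_2 + 4·M_3 + 1·M_4 = 6(Δ_3 - Δ_2) = -12
Natural end conditions: M_0 = M_4 = 0.
Solving: M_0 = 0, M_1 = 207/4, M_2 = -45, M_3 = 33/4, M_4 = 0.
On [0, 1], g'(x) = b_1 + 2c_1·x + 3d_1·x² with b_1 = Δ_1 - h_1(2M_1 + M_2)/6 = 17/4, c_1 = M_1/2 = 207/8, d_1 = (M_2 - M_1)/(6h_1) = -129/8. So g'(0) = 17/4.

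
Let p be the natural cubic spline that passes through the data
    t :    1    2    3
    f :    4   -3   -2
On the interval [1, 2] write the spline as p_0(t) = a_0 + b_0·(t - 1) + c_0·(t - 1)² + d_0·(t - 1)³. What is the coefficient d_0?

2

Put M_i = p'' at the i-th knot. Here h = (1, 1) and Δ = (-7, 1), so the interior equations h_(i-1)·M_(i-1) + 2(h_(i-1)+h_i)·M_i + h_i·M_(i+1) = 6(Δ_i − Δ_(i-1)) read
  1·M_0 + 4·M_1 + 1·M_2 = 6(Δ_1 - Δ_0) = 48
Natural end conditions: M_0 = M_2 = 0.
Solving: M_0 = 0, M_1 = 12, M_2 = 0.
On [1, 2], with p_0(t) = a_0 + b_0·(t - 1) + c_0·(t - 1)² + d_0·(t - 1)³: c_0 = M_0/2 = 0, d_0 = (M_1 - M_0)/(6h_0) = 2, b_0 = Δ_0 - h_0(2M_0 + M_1)/6 = -9.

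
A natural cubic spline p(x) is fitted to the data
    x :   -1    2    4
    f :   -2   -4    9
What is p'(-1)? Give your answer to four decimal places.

Put M_i = p'' at the i-th knot. Here h = (3, 2) and Δ = (-2/3, 13/2), so the interior equations h_(i-1)·M_(i-1) + 2(h_(i-1)+h_i)·M_i + h_i·M_(i+1) = 6(Δ_i − Δ_(i-1)) read
  3·M_0 + 10·M_1 + 2·M_2 = 6(Δ_1 - Δ_0) = 43
Natural end conditions: M_0 = M_2 = 0.
Solving: M_0 = 0, M_1 = 43/10, M_2 = 0.
On [-1, 2], p'(x) = b_0 + 2c_0·(x + 1) + 3d_0·(x + 1)² with b_0 = Δ_0 - h_0(2M_0 + M_1)/6 = -169/60, c_0 = M_0/2 = 0, d_0 = (M_1 - M_0)/(6h_0) = 43/180. So p'(-1) = -169/60.

-2.8167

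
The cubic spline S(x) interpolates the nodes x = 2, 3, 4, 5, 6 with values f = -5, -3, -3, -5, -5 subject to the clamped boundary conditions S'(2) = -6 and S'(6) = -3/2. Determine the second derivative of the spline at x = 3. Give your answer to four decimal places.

-9.7500

Write M_i for S''(x_i). With h_i = 1, 1, 1, 1 and divided differences Δ_i = 2, 0, -2, 0, the continuity of S' gives the tridiagonal system
  1·M_0 + 4·M_1 + 1·M_2 = 6(Δ_1 - Δ_0) = -12
  1·M_1 + 4·M_2 + 1·M_3 = 6(Δ_2 - Δ_1) = -12
  1·M_2 + 4·M_3 + 1·M_4 = 6(Δ_3 - Δ_2) = 12
Clamped end conditions give two more equations: 2h_0·M_0 + h_0·M_1 = 6(Δ_0 - S'(2)) = 48 and h_3·M_3 + 2h_3·M_4 = 6(S'(6) - Δ_3) = -9.
Hence M_0 = 231/8, M_1 = -39/4, M_2 = -15/8, M_3 = 21/4, M_4 = -57/8.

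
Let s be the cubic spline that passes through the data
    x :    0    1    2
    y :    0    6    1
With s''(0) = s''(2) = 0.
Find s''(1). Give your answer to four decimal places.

Let M_i = s''(x_i). Step sizes h_i = 1, 1; slopes of the chords Δ_i = (y_(i+1) - y_i)/h_i = 6, -5.
  1·M_0 + 4·M_1 + 1·M_2 = 6(Δ_1 - Δ_0) = -66
Natural end conditions: M_0 = M_2 = 0.
Solving: M_0 = 0, M_1 = -33/2, M_2 = 0.

-16.5000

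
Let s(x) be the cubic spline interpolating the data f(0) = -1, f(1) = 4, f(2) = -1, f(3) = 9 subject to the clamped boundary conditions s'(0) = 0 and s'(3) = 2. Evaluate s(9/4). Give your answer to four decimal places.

0.9563

With M_i denoting the second derivative at x_i, h_i = 1, 1, 1, and Δ_i = (y_(i+1) − y_i)/h_i = 5, -5, 10:
  1·M_0 + 4·M_1 + 1·M_2 = 6(Δ_1 - Δ_0) = -60
  1·M_1 + 4·M_2 + 1·M_3 = 6(Δ_2 - Δ_1) = 90
Clamped end conditions give two more equations: 2h_0·M_0 + h_0·M_1 = 6(Δ_0 - s'(0)) = 30 and h_2·M_2 + 2h_2·M_3 = 6(s'(3) - Δ_2) = -48.
Forward elimination and back-substitution give M_0 = 476/15, M_1 = -502/15, M_2 = 632/15, M_3 = -676/15.
On [2, 3], s(x) = -1 + 52/15·(x - 2) + 316/15·(x - 2)² - 218/15·(x - 2)³.
With (x - 2) = 1/4: s(9/4) = 153/160.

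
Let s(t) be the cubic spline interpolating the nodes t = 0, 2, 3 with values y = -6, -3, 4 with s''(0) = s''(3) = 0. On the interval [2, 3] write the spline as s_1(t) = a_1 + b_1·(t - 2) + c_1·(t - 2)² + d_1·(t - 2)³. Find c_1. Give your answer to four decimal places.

Let σ_i = s''(x_i). Step sizes h_i = 2, 1; slopes of the chords Δ_i = (y_(i+1) - y_i)/h_i = 3/2, 7.
  2·σ_0 + 6·σ_1 + 1·σ_2 = 6(Δ_1 - Δ_0) = 33
Natural end conditions: σ_0 = σ_2 = 0.
Solving: σ_0 = 0, σ_1 = 11/2, σ_2 = 0.
On [2, 3], with s_1(t) = a_1 + b_1·(t - 2) + c_1·(t - 2)² + d_1·(t - 2)³: c_1 = σ_1/2 = 11/4, d_1 = (σ_2 - σ_1)/(6h_1) = -11/12, b_1 = Δ_1 - h_1(2σ_1 + σ_2)/6 = 31/6.

2.7500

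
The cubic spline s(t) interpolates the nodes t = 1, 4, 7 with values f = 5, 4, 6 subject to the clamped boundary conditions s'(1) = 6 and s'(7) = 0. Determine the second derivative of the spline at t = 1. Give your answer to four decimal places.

-7.8333

Let σ_i = s''(x_i). Step sizes h_i = 3, 3; slopes of the chords Δ_i = (y_(i+1) - y_i)/h_i = -1/3, 2/3.
  3·σ_0 + 12·σ_1 + 3·σ_2 = 6(Δ_1 - Δ_0) = 6
Clamped end conditions give two more equations: 2h_0·σ_0 + h_0·σ_1 = 6(Δ_0 - s'(1)) = -38 and h_1·σ_1 + 2h_1·σ_2 = 6(s'(7) - Δ_1) = -4.
Forward elimination and back-substitution give σ_0 = -47/6, σ_1 = 3, σ_2 = -13/6.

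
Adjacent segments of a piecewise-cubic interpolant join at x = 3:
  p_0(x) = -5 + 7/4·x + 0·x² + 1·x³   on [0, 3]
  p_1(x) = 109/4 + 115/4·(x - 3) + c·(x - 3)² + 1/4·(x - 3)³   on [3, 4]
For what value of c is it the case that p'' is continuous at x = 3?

p_0''(x) = 0 + 6·x, so p_0''(3) = 18. On the right, p_1''(3) = 2c, so c = 9.

9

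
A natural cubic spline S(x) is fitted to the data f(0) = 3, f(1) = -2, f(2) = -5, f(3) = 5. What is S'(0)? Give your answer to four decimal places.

With σ_i denoting the second derivative at x_i, h_i = 1, 1, 1, and Δ_i = (y_(i+1) − y_i)/h_i = -5, -3, 10:
  1·σ_0 + 4·σ_1 + 1·σ_2 = 6(Δ_1 - Δ_0) = 12
  1·σ_1 + 4·σ_2 + 1·σ_3 = 6(Δ_2 - Δ_1) = 78
Natural end conditions: σ_0 = σ_3 = 0.
Forward elimination and back-substitution give σ_0 = 0, σ_1 = -2, σ_2 = 20, σ_3 = 0.
On [0, 1], S'(x) = b_0 + 2c_0·x + 3d_0·x² with b_0 = Δ_0 - h_0(2σ_0 + σ_1)/6 = -14/3, c_0 = σ_0/2 = 0, d_0 = (σ_1 - σ_0)/(6h_0) = -1/3. So S'(0) = -14/3.

-4.6667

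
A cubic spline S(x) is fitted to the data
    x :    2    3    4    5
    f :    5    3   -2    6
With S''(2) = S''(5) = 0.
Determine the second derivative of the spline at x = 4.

Let σ_i = S''(x_i). Step sizes h_i = 1, 1, 1; slopes of the chords Δ_i = (y_(i+1) - y_i)/h_i = -2, -5, 8.
  1·σ_0 + 4·σ_1 + 1·σ_2 = 6(Δ_1 - Δ_0) = -18
  1·σ_1 + 4·σ_2 + 1·σ_3 = 6(Δ_2 - Δ_1) = 78
Natural end conditions: σ_0 = σ_3 = 0.
Forward elimination and back-substitution give σ_0 = 0, σ_1 = -10, σ_2 = 22, σ_3 = 0.

22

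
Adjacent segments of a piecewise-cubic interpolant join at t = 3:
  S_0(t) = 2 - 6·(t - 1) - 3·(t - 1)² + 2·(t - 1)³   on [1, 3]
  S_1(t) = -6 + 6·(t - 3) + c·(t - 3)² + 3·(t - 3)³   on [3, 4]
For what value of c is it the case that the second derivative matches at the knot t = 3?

9

S_0''(t) = -6 + 12·(t - 1), so S_0''(3) = 18. On the right, S_1''(3) = 2c, so c = 9.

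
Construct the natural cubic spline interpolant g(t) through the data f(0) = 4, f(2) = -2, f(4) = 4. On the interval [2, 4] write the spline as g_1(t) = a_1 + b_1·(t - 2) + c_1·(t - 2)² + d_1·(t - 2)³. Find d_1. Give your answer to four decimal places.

With σ_i denoting the second derivative at x_i, h_i = 2, 2, and Δ_i = (y_(i+1) − y_i)/h_i = -3, 3:
  2·σ_0 + 8·σ_1 + 2·σ_2 = 6(Δ_1 - Δ_0) = 36
Natural end conditions: σ_0 = σ_2 = 0.
Solving: σ_0 = 0, σ_1 = 9/2, σ_2 = 0.
On [2, 4], with g_1(t) = a_1 + b_1·(t - 2) + c_1·(t - 2)² + d_1·(t - 2)³: c_1 = σ_1/2 = 9/4, d_1 = (σ_2 - σ_1)/(6h_1) = -3/8, b_1 = Δ_1 - h_1(2σ_1 + σ_2)/6 = 0.

-0.3750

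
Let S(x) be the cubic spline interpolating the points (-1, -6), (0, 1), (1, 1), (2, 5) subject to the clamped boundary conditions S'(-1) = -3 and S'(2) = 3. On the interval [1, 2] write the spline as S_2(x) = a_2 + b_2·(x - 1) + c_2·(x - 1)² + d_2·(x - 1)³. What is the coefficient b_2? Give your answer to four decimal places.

0.8000

Write σ_i for S''(x_i). With h_i = 1, 1, 1 and divided differences Δ_i = 7, 0, 4, the continuity of S' gives the tridiagonal system
  1·σ_0 + 4·σ_1 + 1·σ_2 = 6(Δ_1 - Δ_0) = -42
  1·σ_1 + 4·σ_2 + 1·σ_3 = 6(Δ_2 - Δ_1) = 24
Clamped end conditions give two more equations: 2h_0·σ_0 + h_0·σ_1 = 6(Δ_0 - S'(-1)) = 60 and h_2·σ_2 + 2h_2·σ_3 = 6(S'(2) - Δ_2) = -6.
Solving: σ_0 = 212/5, σ_1 = -124/5, σ_2 = 74/5, σ_3 = -52/5.
On [1, 2], with S_2(x) = a_2 + b_2·(x - 1) + c_2·(x - 1)² + d_2·(x - 1)³: c_2 = σ_2/2 = 37/5, d_2 = (σ_3 - σ_2)/(6h_2) = -21/5, b_2 = Δ_2 - h_2(2σ_2 + σ_3)/6 = 4/5.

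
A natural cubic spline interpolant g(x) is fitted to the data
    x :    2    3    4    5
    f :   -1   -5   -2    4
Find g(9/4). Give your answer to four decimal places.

-2.3906

Write σ_i for g''(x_i). With h_i = 1, 1, 1 and divided differences Δ_i = -4, 3, 6, the continuity of g' gives the tridiagonal system
  1·σ_0 + 4·σ_1 + 1·σ_2 = 6(Δ_1 - Δ_0) = 42
  1·σ_1 + 4·σ_2 + 1·σ_3 = 6(Δ_2 - Δ_1) = 18
Natural end conditions: σ_0 = σ_3 = 0.
Solving: σ_0 = 0, σ_1 = 10, σ_2 = 2, σ_3 = 0.
On [2, 3], g(x) = -1 - 17/3·(x - 2) + 0·(x - 2)² + 5/3·(x - 2)³.
With (x - 2) = 1/4: g(9/4) = -153/64.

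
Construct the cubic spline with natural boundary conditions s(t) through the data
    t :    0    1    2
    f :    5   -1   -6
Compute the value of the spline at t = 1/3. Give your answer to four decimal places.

2.9259

Put σ_i = s'' at the i-th knot. Here h = (1, 1) and Δ = (-6, -5), so the interior equations h_(i-1)·σ_(i-1) + 2(h_(i-1)+h_i)·σ_i + h_i·σ_(i+1) = 6(Δ_i − Δ_(i-1)) read
  1·σ_0 + 4·σ_1 + 1·σ_2 = 6(Δ_1 - Δ_0) = 6
Natural end conditions: σ_0 = σ_2 = 0.
Solving: σ_0 = 0, σ_1 = 3/2, σ_2 = 0.
On [0, 1], s(t) = 5 - 25/4·t + 0·t² + 1/4·t³.
With t = 1/3: s(1/3) = 79/27.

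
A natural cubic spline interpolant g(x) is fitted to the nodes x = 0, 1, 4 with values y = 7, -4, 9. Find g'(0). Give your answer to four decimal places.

Put M_i = g'' at the i-th knot. Here h = (1, 3) and Δ = (-11, 13/3), so the interior equations h_(i-1)·M_(i-1) + 2(h_(i-1)+h_i)·M_i + h_i·M_(i+1) = 6(Δ_i − Δ_(i-1)) read
  1·M_0 + 8·M_1 + 3·M_2 = 6(Δ_1 - Δ_0) = 92
Natural end conditions: M_0 = M_2 = 0.
Solving: M_0 = 0, M_1 = 23/2, M_2 = 0.
On [0, 1], g'(x) = b_0 + 2c_0·x + 3d_0·x² with b_0 = Δ_0 - h_0(2M_0 + M_1)/6 = -155/12, c_0 = M_0/2 = 0, d_0 = (M_1 - M_0)/(6h_0) = 23/12. So g'(0) = -155/12.

-12.9167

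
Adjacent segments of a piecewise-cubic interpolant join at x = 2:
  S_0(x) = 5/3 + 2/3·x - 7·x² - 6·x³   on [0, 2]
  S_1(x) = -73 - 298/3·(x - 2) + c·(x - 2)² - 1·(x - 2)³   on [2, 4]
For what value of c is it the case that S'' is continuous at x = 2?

S_0''(x) = -14 - 36·x, so S_0''(2) = -86. On the right, S_1''(2) = 2c, so c = -43.

-43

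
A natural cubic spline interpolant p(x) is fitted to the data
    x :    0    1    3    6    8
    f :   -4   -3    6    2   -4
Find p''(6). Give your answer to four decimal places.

Write M_i for p''(x_i). With h_i = 1, 2, 3, 2 and divided differences Δ_i = 1, 9/2, -4/3, -3, the continuity of p' gives the tridiagonal system
  1·M_0 + 6·M_1 + 2·M_2 = 6(Δ_1 - Δ_0) = 21
  2·M_1 + 10·M_2 + 3·M_3 = 6(Δ_2 - Δ_1) = -35
  3·M_2 + 10·M_3 + 2·M_4 = 6(Δ_3 - Δ_2) = -10
Natural end conditions: M_0 = M_4 = 0.
Solving the tridiagonal system: M_0 = 0, M_1 = 2551/506, M_2 = -1170/253, M_3 = 98/253, M_4 = 0.

0.3874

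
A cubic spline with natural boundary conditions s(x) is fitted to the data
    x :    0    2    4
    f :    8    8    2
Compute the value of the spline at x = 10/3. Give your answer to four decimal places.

4.4444

With m_i denoting the second derivative at x_i, h_i = 2, 2, and Δ_i = (y_(i+1) − y_i)/h_i = 0, -3:
  2·m_0 + 8·m_1 + 2·m_2 = 6(Δ_1 - Δ_0) = -18
Natural end conditions: m_0 = m_2 = 0.
Solving: m_0 = 0, m_1 = -9/4, m_2 = 0.
On [2, 4], s(x) = 8 - 3/2·(x - 2) - 9/8·(x - 2)² + 3/16·(x - 2)³.
With (x - 2) = 4/3: s(10/3) = 40/9.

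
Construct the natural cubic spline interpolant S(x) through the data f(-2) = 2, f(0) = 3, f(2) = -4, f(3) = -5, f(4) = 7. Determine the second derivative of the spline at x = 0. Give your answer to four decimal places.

-3.0714

With M_i denoting the second derivative at x_i, h_i = 2, 2, 1, 1, and Δ_i = (y_(i+1) − y_i)/h_i = 1/2, -7/2, -1, 12:
  2·M_0 + 8·M_1 + 2·M_2 = 6(Δ_1 - Δ_0) = -24
  2·M_1 + 6·M_2 + 1·M_3 = 6(Δ_2 - Δ_1) = 15
  1·M_2 + 4·M_3 + 1·M_4 = 6(Δ_3 - Δ_2) = 78
Natural end conditions: M_0 = M_4 = 0.
Hence M_0 = 0, M_1 = -43/14, M_2 = 2/7, M_3 = 136/7, M_4 = 0.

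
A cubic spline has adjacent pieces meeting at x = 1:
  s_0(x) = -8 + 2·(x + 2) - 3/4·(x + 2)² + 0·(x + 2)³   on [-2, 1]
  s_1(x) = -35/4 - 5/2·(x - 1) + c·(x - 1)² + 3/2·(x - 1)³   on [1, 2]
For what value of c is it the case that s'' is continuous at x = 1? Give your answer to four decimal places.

-0.7500

s_0''(x) = -3/2 + 0·(x + 2), so s_0''(1) = -3/2. On the right, s_1''(1) = 2c, so c = -3/4.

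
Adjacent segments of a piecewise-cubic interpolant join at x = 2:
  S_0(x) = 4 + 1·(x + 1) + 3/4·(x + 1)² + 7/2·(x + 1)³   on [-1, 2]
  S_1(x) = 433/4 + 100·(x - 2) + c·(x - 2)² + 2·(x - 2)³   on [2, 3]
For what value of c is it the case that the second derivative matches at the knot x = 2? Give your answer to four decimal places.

S_0''(x) = 3/2 + 21·(x + 1), so S_0''(2) = 129/2. On the right, S_1''(2) = 2c, so c = 129/4.

32.2500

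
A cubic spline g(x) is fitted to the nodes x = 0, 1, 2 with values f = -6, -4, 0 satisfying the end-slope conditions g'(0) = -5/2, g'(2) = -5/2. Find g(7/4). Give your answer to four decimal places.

-0.0039

With m_i denoting the second derivative at x_i, h_i = 1, 1, and Δ_i = (y_(i+1) − y_i)/h_i = 2, 4:
  1·m_0 + 4·m_1 + 1·m_2 = 6(Δ_1 - Δ_0) = 12
Clamped end conditions give two more equations: 2h_0·m_0 + h_0·m_1 = 6(Δ_0 - g'(0)) = 27 and h_1·m_1 + 2h_1·m_2 = 6(g'(2) - Δ_1) = -39.
Solving the tridiagonal system: m_0 = 21/2, m_1 = 6, m_2 = -45/2.
On [1, 2], g(x) = -4 + 23/4·(x - 1) + 3·(x - 1)² - 19/4·(x - 1)³.
With (x - 1) = 3/4: g(7/4) = -1/256.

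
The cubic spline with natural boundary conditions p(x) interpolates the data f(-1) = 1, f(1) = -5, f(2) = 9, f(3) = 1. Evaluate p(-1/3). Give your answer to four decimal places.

-5.6377

With M_i denoting the second derivative at x_i, h_i = 2, 1, 1, and Δ_i = (y_(i+1) − y_i)/h_i = -3, 14, -8:
  2·M_0 + 6·M_1 + 1·M_2 = 6(Δ_1 - Δ_0) = 102
  1·M_1 + 4·M_2 + 1·M_3 = 6(Δ_2 - Δ_1) = -132
Natural end conditions: M_0 = M_3 = 0.
Forward elimination and back-substitution give M_0 = 0, M_1 = 540/23, M_2 = -894/23, M_3 = 0.
On [-1, 1], p(x) = 1 - 249/23·(x + 1) + 0·(x + 1)² + 45/23·(x + 1)³.
With (x + 1) = 2/3: p(-1/3) = -389/69.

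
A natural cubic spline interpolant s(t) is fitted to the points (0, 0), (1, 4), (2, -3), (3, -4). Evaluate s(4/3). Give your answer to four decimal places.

Write σ_i for s''(x_i). With h_i = 1, 1, 1 and divided differences Δ_i = 4, -7, -1, the continuity of s' gives the tridiagonal system
  1·σ_0 + 4·σ_1 + 1·σ_2 = 6(Δ_1 - Δ_0) = -66
  1·σ_1 + 4·σ_2 + 1·σ_3 = 6(Δ_2 - Δ_1) = 36
Natural end conditions: σ_0 = σ_3 = 0.
Solving: σ_0 = 0, σ_1 = -20, σ_2 = 14, σ_3 = 0.
On [1, 2], s(t) = 4 - 8/3·(t - 1) - 10·(t - 1)² + 17/3·(t - 1)³.
With (t - 1) = 1/3: s(4/3) = 179/81.

2.2099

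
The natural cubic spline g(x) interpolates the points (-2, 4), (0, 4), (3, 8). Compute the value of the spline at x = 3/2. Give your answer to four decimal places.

5.5500

Put σ_i = g'' at the i-th knot. Here h = (2, 3) and Δ = (0, 4/3), so the interior equations h_(i-1)·σ_(i-1) + 2(h_(i-1)+h_i)·σ_i + h_i·σ_(i+1) = 6(Δ_i − Δ_(i-1)) read
  2·σ_0 + 10·σ_1 + 3·σ_2 = 6(Δ_1 - Δ_0) = 8
Natural end conditions: σ_0 = σ_2 = 0.
Solving: σ_0 = 0, σ_1 = 4/5, σ_2 = 0.
On [0, 3], g(x) = 4 + 8/15·x + 2/5·x² - 2/45·x³.
With x = 3/2: g(3/2) = 111/20.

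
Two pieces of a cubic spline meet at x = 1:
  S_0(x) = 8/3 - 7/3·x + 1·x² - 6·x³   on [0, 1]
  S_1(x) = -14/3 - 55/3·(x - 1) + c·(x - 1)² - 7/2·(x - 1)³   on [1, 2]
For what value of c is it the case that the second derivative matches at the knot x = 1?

S_0''(x) = 2 - 36·x, so S_0''(1) = -34. On the right, S_1''(1) = 2c, so c = -17.

-17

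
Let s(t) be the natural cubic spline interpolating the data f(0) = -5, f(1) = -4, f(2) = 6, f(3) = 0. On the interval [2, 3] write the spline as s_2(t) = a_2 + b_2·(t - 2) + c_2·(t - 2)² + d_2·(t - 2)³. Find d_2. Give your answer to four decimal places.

4.8667

Put M_i = s'' at the i-th knot. Here h = (1, 1, 1) and Δ = (1, 10, -6), so the interior equations h_(i-1)·M_(i-1) + 2(h_(i-1)+h_i)·M_i + h_i·M_(i+1) = 6(Δ_i − Δ_(i-1)) read
  1·M_0 + 4·M_1 + 1·M_2 = 6(Δ_1 - Δ_0) = 54
  1·M_1 + 4·M_2 + 1·M_3 = 6(Δ_2 - Δ_1) = -96
Natural end conditions: M_0 = M_3 = 0.
Hence M_0 = 0, M_1 = 104/5, M_2 = -146/5, M_3 = 0.
On [2, 3], with s_2(t) = a_2 + b_2·(t - 2) + c_2·(t - 2)² + d_2·(t - 2)³: c_2 = M_2/2 = -73/5, d_2 = (M_3 - M_2)/(6h_2) = 73/15, b_2 = Δ_2 - h_2(2M_2 + M_3)/6 = 56/15.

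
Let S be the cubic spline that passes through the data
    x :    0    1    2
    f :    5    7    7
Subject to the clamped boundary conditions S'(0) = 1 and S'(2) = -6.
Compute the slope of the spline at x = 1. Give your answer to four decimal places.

Write M_i for S''(x_i). With h_i = 1, 1 and divided differences Δ_i = 2, 0, the continuity of S' gives the tridiagonal system
  1·M_0 + 4·M_1 + 1·M_2 = 6(Δ_1 - Δ_0) = -12
Clamped end conditions give two more equations: 2h_0·M_0 + h_0·M_1 = 6(Δ_0 - S'(0)) = 6 and h_1·M_1 + 2h_1·M_2 = 6(S'(2) - Δ_1) = -36.
Solving the tridiagonal system: M_0 = 5/2, M_1 = 1, M_2 = -37/2.
On [1, 2], S'(x) = b_1 + 2c_1·(x - 1) + 3d_1·(x - 1)² with b_1 = Δ_1 - h_1(2M_1 + M_2)/6 = 11/4, c_1 = M_1/2 = 1/2, d_1 = (M_2 - M_1)/(6h_1) = -13/4. So S'(1) = 11/4.

2.7500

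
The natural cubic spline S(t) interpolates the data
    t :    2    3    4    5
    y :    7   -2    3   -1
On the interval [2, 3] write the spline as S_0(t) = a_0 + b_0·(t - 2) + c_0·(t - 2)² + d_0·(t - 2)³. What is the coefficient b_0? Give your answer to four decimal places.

Write M_i for S''(x_i). With h_i = 1, 1, 1 and divided differences Δ_i = -9, 5, -4, the continuity of S' gives the tridiagonal system
  1·M_0 + 4·M_1 + 1·M_2 = 6(Δ_1 - Δ_0) = 84
  1·M_1 + 4·M_2 + 1·M_3 = 6(Δ_2 - Δ_1) = -54
Natural end conditions: M_0 = M_3 = 0.
Solving: M_0 = 0, M_1 = 26, M_2 = -20, M_3 = 0.
On [2, 3], with S_0(t) = a_0 + b_0·(t - 2) + c_0·(t - 2)² + d_0·(t - 2)³: c_0 = M_0/2 = 0, d_0 = (M_1 - M_0)/(6h_0) = 13/3, b_0 = Δ_0 - h_0(2M_0 + M_1)/6 = -40/3.

-13.3333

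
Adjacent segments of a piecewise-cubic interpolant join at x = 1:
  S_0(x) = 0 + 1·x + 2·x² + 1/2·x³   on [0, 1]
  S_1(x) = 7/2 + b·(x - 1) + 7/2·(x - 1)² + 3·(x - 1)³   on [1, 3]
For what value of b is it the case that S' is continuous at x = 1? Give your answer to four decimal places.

S_0'(x) = 1 + 4·x + 3/2·x², so S_0'(1) = 13/2. On the right, S_1'(1) = b, so b = 13/2.

6.5000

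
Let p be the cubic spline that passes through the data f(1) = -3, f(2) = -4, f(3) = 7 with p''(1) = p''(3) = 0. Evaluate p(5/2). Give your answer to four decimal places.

0.3750

Put M_i = p'' at the i-th knot. Here h = (1, 1) and Δ = (-1, 11), so the interior equations h_(i-1)·M_(i-1) + 2(h_(i-1)+h_i)·M_i + h_i·M_(i+1) = 6(Δ_i − Δ_(i-1)) read
  1·M_0 + 4·M_1 + 1·M_2 = 6(Δ_1 - Δ_0) = 72
Natural end conditions: M_0 = M_2 = 0.
Solving: M_0 = 0, M_1 = 18, M_2 = 0.
On [2, 3], p(x) = -4 + 5·(x - 2) + 9·(x - 2)² - 3·(x - 2)³.
With (x - 2) = 1/2: p(5/2) = 3/8.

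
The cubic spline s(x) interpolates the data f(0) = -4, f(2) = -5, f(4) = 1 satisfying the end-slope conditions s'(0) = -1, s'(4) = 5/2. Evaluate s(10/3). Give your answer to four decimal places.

-1.0741

With m_i denoting the second derivative at x_i, h_i = 2, 2, and Δ_i = (y_(i+1) − y_i)/h_i = -1/2, 3:
  2·m_0 + 8·m_1 + 2·m_2 = 6(Δ_1 - Δ_0) = 21
Clamped end conditions give two more equations: 2h_0·m_0 + h_0·m_1 = 6(Δ_0 - s'(0)) = 3 and h_1·m_1 + 2h_1·m_2 = 6(s'(4) - Δ_1) = -3.
Solving the tridiagonal system: m_0 = -1, m_1 = 7/2, m_2 = -5/2.
On [2, 4], s(x) = -5 + 3/2·(x - 2) + 7/4·(x - 2)² - 1/2·(x - 2)³.
With (x - 2) = 4/3: s(10/3) = -29/27.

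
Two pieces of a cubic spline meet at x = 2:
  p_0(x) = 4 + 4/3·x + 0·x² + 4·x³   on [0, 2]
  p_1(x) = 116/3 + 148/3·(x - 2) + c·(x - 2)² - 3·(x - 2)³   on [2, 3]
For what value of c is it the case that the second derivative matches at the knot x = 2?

24

p_0''(x) = 0 + 24·x, so p_0''(2) = 48. On the right, p_1''(2) = 2c, so c = 24.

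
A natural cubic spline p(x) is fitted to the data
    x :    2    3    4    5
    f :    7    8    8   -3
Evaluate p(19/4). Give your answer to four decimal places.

With M_i denoting the second derivative at x_i, h_i = 1, 1, 1, and Δ_i = (y_(i+1) − y_i)/h_i = 1, 0, -11:
  1·M_0 + 4·M_1 + 1·M_2 = 6(Δ_1 - Δ_0) = -6
  1·M_1 + 4·M_2 + 1·M_3 = 6(Δ_2 - Δ_1) = -66
Natural end conditions: M_0 = M_3 = 0.
Solving the tridiagonal system: M_0 = 0, M_1 = 14/5, M_2 = -86/5, M_3 = 0.
On [4, 5], p(x) = 8 - 79/15·(x - 4) - 43/5·(x - 4)² + 43/15·(x - 4)³.
With (x - 4) = 3/4: p(19/4) = 27/64.

0.4219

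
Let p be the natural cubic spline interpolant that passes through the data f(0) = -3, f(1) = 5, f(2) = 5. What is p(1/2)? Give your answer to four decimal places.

Write M_i for p''(x_i). With h_i = 1, 1 and divided differences Δ_i = 8, 0, the continuity of p' gives the tridiagonal system
  1·M_0 + 4·M_1 + 1·M_2 = 6(Δ_1 - Δ_0) = -48
Natural end conditions: M_0 = M_2 = 0.
Solving the tridiagonal system: M_0 = 0, M_1 = -12, M_2 = 0.
On [0, 1], p(t) = -3 + 10·t + 0·t² - 2·t³.
With t = 1/2: p(1/2) = 7/4.

1.7500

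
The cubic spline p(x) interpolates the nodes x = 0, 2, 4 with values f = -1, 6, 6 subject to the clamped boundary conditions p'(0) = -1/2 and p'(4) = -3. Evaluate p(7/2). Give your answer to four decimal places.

7.1719

Write M_i for p''(x_i). With h_i = 2, 2 and divided differences Δ_i = 7/2, 0, the continuity of p' gives the tridiagonal system
  2·M_0 + 8·M_1 + 2·M_2 = 6(Δ_1 - Δ_0) = -21
Clamped end conditions give two more equations: 2h_0·M_0 + h_0·M_1 = 6(Δ_0 - p'(0)) = 24 and h_1·M_1 + 2h_1·M_2 = 6(p'(4) - Δ_1) = -18.
Hence M_0 = 8, M_1 = -4, M_2 = -5/2.
On [2, 4], p(x) = 6 + 7/2·(x - 2) - 2·(x - 2)² + 1/8·(x - 2)³.
With (x - 2) = 3/2: p(7/2) = 459/64.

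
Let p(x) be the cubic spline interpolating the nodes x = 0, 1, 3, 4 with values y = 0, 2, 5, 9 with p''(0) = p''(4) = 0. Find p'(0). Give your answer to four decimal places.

Put σ_i = p'' at the i-th knot. Here h = (1, 2, 1) and Δ = (2, 3/2, 4), so the interior equations h_(i-1)·σ_(i-1) + 2(h_(i-1)+h_i)·σ_i + h_i·σ_(i+1) = 6(Δ_i − Δ_(i-1)) read
  1·σ_0 + 6·σ_1 + 2·σ_2 = 6(Δ_1 - Δ_0) = -3
  2·σ_1 + 6·σ_2 + 1·σ_3 = 6(Δ_2 - Δ_1) = 15
Natural end conditions: σ_0 = σ_3 = 0.
Solving the tridiagonal system: σ_0 = 0, σ_1 = -3/2, σ_2 = 3, σ_3 = 0.
On [0, 1], p'(x) = b_0 + 2c_0·x + 3d_0·x² with b_0 = Δ_0 - h_0(2σ_0 + σ_1)/6 = 9/4, c_0 = σ_0/2 = 0, d_0 = (σ_1 - σ_0)/(6h_0) = -1/4. So p'(0) = 9/4.

2.2500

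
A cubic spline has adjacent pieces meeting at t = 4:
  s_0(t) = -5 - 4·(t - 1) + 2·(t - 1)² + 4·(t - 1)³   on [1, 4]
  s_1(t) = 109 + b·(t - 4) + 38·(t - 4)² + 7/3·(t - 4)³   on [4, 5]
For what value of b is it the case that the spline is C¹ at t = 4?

s_0'(t) = -4 + 4·(t - 1) + 12·(t - 1)², so s_0'(4) = 116. On the right, s_1'(4) = b, so b = 116.

116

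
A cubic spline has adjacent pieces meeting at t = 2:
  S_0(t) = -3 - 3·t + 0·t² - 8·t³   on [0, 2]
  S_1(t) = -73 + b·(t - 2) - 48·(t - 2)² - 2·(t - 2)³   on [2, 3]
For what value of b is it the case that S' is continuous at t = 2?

S_0'(t) = -3 + 0·t - 24·t², so S_0'(2) = -99. On the right, S_1'(2) = b, so b = -99.

-99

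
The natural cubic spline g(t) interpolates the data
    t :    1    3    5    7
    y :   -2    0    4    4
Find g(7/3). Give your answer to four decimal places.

-0.9630

Let M_i = g''(x_i). Step sizes h_i = 2, 2, 2; slopes of the chords Δ_i = (y_(i+1) - y_i)/h_i = 1, 2, 0.
  2·M_0 + 8·M_1 + 2·M_2 = 6(Δ_1 - Δ_0) = 6
  2·M_1 + 8·M_2 + 2·M_3 = 6(Δ_2 - Δ_1) = -12
Natural end conditions: M_0 = M_3 = 0.
Forward elimination and back-substitution give M_0 = 0, M_1 = 6/5, M_2 = -9/5, M_3 = 0.
On [1, 3], g(t) = -2 + 3/5·(t - 1) + 0·(t - 1)² + 1/10·(t - 1)³.
With (t - 1) = 4/3: g(7/3) = -26/27.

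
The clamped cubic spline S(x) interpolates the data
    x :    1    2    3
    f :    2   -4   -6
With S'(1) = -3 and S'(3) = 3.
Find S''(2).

Let M_i = S''(x_i). Step sizes h_i = 1, 1; slopes of the chords Δ_i = (y_(i+1) - y_i)/h_i = -6, -2.
  1·M_0 + 4·M_1 + 1·M_2 = 6(Δ_1 - Δ_0) = 24
Clamped end conditions give two more equations: 2h_0·M_0 + h_0·M_1 = 6(Δ_0 - S'(1)) = -18 and h_1·M_1 + 2h_1·M_2 = 6(S'(3) - Δ_1) = 30.
Solving: M_0 = -12, M_1 = 6, M_2 = 12.

6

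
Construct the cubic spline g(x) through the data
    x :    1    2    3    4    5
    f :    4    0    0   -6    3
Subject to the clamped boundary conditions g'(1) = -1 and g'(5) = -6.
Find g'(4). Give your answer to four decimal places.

5.1071

Let M_i = g''(x_i). Step sizes h_i = 1, 1, 1, 1; slopes of the chords Δ_i = (y_(i+1) - y_i)/h_i = -4, 0, -6, 9.
  1·M_0 + 4·M_1 + 1·M_2 = 6(Δ_1 - Δ_0) = 24
  1·M_1 + 4·M_2 + 1·M_3 = 6(Δ_2 - Δ_1) = -36
  1·M_2 + 4·M_3 + 1·M_4 = 6(Δ_3 - Δ_2) = 90
Clamped end conditions give two more equations: 2h_0·M_0 + h_0·M_1 = 6(Δ_0 - g'(1)) = -18 and h_3·M_3 + 2h_3·M_4 = 6(g'(5) - Δ_3) = -90.
Solving: M_0 = -241/14, M_1 = 115/7, M_2 = -49/2, M_3 = 319/7, M_4 = -949/14.
On [4, 5], g'(x) = b_3 + 2c_3·(x - 4) + 3d_3·(x - 4)² with b_3 = Δ_3 - h_3(2M_3 + M_4)/6 = 143/28, c_3 = M_3/2 = 319/14, d_3 = (M_4 - M_3)/(6h_3) = -529/28. So g'(4) = 143/28.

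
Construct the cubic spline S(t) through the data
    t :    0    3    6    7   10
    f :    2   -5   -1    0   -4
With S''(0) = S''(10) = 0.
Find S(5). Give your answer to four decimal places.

-2.7895

Let M_i = S''(x_i). Step sizes h_i = 3, 3, 1, 3; slopes of the chords Δ_i = (y_(i+1) - y_i)/h_i = -7/3, 4/3, 1, -4/3.
  3·M_0 + 12·M_1 + 3·M_2 = 6(Δ_1 - Δ_0) = 22
  3·M_1 + 8·M_2 + 1·M_3 = 6(Δ_2 - Δ_1) = -2
  1·M_2 + 8·M_3 + 3·M_4 = 6(Δ_3 - Δ_2) = -14
Natural end conditions: M_0 = M_4 = 0.
Solving the tridiagonal system: M_0 = 0, M_1 = 116/57, M_2 = -46/57, M_3 = -94/57, M_4 = 0.
On [3, 6], S(t) = -5 - 17/57·(t - 3) + 58/57·(t - 3)² - 3/19·(t - 3)³.
With (t - 3) = 2: S(5) = -53/19.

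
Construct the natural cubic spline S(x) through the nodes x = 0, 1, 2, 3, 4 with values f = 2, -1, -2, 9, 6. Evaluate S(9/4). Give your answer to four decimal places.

0.4152

Write M_i for S''(x_i). With h_i = 1, 1, 1, 1 and divided differences Δ_i = -3, -1, 11, -3, the continuity of S' gives the tridiagonal system
  1·M_0 + 4·M_1 + 1·M_2 = 6(Δ_1 - Δ_0) = 12
  1·M_1 + 4·M_2 + 1·M_3 = 6(Δ_2 - Δ_1) = 72
  1·M_2 + 4·M_3 + 1·M_4 = 6(Δ_3 - Δ_2) = -84
Natural end conditions: M_0 = M_4 = 0.
Solving the tridiagonal system: M_0 = 0, M_1 = -24/7, M_2 = 180/7, M_3 = -192/7, M_4 = 0.
On [2, 3], S(x) = -2 + 7·(x - 2) + 90/7·(x - 2)² - 62/7·(x - 2)³.
With (x - 2) = 1/4: S(9/4) = 93/224.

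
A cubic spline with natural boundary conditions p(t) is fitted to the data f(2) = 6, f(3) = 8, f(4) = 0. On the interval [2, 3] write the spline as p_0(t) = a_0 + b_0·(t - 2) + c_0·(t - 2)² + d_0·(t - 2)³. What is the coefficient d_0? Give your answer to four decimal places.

-2.5000

With m_i denoting the second derivative at x_i, h_i = 1, 1, and Δ_i = (y_(i+1) − y_i)/h_i = 2, -8:
  1·m_0 + 4·m_1 + 1·m_2 = 6(Δ_1 - Δ_0) = -60
Natural end conditions: m_0 = m_2 = 0.
Solving the tridiagonal system: m_0 = 0, m_1 = -15, m_2 = 0.
On [2, 3], with p_0(t) = a_0 + b_0·(t - 2) + c_0·(t - 2)² + d_0·(t - 2)³: c_0 = m_0/2 = 0, d_0 = (m_1 - m_0)/(6h_0) = -5/2, b_0 = Δ_0 - h_0(2m_0 + m_1)/6 = 9/2.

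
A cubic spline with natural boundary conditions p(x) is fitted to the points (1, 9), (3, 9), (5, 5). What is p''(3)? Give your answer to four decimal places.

Put M_i = p'' at the i-th knot. Here h = (2, 2) and Δ = (0, -2), so the interior equations h_(i-1)·M_(i-1) + 2(h_(i-1)+h_i)·M_i + h_i·M_(i+1) = 6(Δ_i − Δ_(i-1)) read
  2·M_0 + 8·M_1 + 2·M_2 = 6(Δ_1 - Δ_0) = -12
Natural end conditions: M_0 = M_2 = 0.
Solving: M_0 = 0, M_1 = -3/2, M_2 = 0.

-1.5000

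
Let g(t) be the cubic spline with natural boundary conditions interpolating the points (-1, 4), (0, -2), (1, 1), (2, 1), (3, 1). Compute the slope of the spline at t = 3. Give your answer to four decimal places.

Put σ_i = g'' at the i-th knot. Here h = (1, 1, 1, 1) and Δ = (-6, 3, 0, 0), so the interior equations h_(i-1)·σ_(i-1) + 2(h_(i-1)+h_i)·σ_i + h_i·σ_(i+1) = 6(Δ_i − Δ_(i-1)) read
  1·σ_0 + 4·σ_1 + 1·σ_2 = 6(Δ_1 - Δ_0) = 54
  1·σ_1 + 4·σ_2 + 1·σ_3 = 6(Δ_2 - Δ_1) = -18
  1·σ_2 + 4·σ_3 + 1·σ_4 = 6(Δ_3 - Δ_2) = 0
Natural end conditions: σ_0 = σ_4 = 0.
Forward elimination and back-substitution give σ_0 = 0, σ_1 = 63/4, σ_2 = -9, σ_3 = 9/4, σ_4 = 0.
On [2, 3], g'(t) = b_3 + 2c_3·(t - 2) + 3d_3·(t - 2)² with b_3 = Δ_3 - h_3(2σ_3 + σ_4)/6 = -3/4, c_3 = σ_3/2 = 9/8, d_3 = (σ_4 - σ_3)/(6h_3) = -3/8. So g'(3) = 3/8.

0.3750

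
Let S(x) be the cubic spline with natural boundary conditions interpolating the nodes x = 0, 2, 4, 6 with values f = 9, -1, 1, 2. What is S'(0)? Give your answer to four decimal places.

-6.6333

Let M_i = S''(x_i). Step sizes h_i = 2, 2, 2; slopes of the chords Δ_i = (y_(i+1) - y_i)/h_i = -5, 1, 1/2.
  2·M_0 + 8·M_1 + 2·M_2 = 6(Δ_1 - Δ_0) = 36
  2·M_1 + 8·M_2 + 2·M_3 = 6(Δ_2 - Δ_1) = -3
Natural end conditions: M_0 = M_3 = 0.
Forward elimination and back-substitution give M_0 = 0, M_1 = 49/10, M_2 = -8/5, M_3 = 0.
On [0, 2], S'(x) = b_0 + 2c_0·x + 3d_0·x² with b_0 = Δ_0 - h_0(2M_0 + M_1)/6 = -199/30, c_0 = M_0/2 = 0, d_0 = (M_1 - M_0)/(6h_0) = 49/120. So S'(0) = -199/30.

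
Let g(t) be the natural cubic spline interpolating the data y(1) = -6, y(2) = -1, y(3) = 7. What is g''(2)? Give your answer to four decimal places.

4.5000

Let σ_i = g''(x_i). Step sizes h_i = 1, 1; slopes of the chords Δ_i = (y_(i+1) - y_i)/h_i = 5, 8.
  1·σ_0 + 4·σ_1 + 1·σ_2 = 6(Δ_1 - Δ_0) = 18
Natural end conditions: σ_0 = σ_2 = 0.
Forward elimination and back-substitution give σ_0 = 0, σ_1 = 9/2, σ_2 = 0.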